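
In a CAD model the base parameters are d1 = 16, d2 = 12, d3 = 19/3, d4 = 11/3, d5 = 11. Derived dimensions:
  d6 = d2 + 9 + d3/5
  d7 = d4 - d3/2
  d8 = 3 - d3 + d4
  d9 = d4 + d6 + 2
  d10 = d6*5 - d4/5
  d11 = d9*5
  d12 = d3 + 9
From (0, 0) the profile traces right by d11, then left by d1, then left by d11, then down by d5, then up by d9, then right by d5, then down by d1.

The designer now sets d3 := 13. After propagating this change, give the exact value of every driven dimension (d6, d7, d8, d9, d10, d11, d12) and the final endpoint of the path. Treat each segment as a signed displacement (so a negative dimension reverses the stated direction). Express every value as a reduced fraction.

d6 = 118/5
d7 = -17/6
d8 = -19/3
d9 = 439/15
d10 = 1759/15
d11 = 439/3
d12 = 22
endpoint = (-5, 34/15)

Apply edit: d3 := 13
  d6 = d2 + 9 + d3/5 = 118/5
  d7 = d4 - d3/2 = -17/6
  d8 = 3 - d3 + d4 = -19/3
  d9 = d4 + d6 + 2 = 439/15
  d10 = d6*5 - d4/5 = 1759/15
  d11 = d9*5 = 439/3
  d12 = d3 + 9 = 22
Walk from origin (0, 0):
  seg 1: right by d11 = 439/3 → (439/3, 0)
  seg 2: left by d1 = 16 → (391/3, 0)
  seg 3: left by d11 = 439/3 → (-16, 0)
  seg 4: down by d5 = 11 → (-16, -11)
  seg 5: up by d9 = 439/15 → (-16, 274/15)
  seg 6: right by d5 = 11 → (-5, 274/15)
  seg 7: down by d1 = 16 → (-5, 34/15)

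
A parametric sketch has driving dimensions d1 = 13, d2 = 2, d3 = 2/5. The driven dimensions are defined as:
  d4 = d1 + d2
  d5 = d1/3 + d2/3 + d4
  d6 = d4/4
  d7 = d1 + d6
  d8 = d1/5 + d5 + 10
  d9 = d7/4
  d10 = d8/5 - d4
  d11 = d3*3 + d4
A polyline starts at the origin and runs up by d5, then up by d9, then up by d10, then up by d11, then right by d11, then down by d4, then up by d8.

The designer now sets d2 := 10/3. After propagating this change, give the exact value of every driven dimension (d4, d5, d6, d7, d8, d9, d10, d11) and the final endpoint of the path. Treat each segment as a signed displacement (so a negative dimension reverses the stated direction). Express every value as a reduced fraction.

Apply edit: d2 := 10/3
  d4 = d1 + d2 = 49/3
  d5 = d1/3 + d2/3 + d4 = 196/9
  d6 = d4/4 = 49/12
  d7 = d1 + d6 = 205/12
  d8 = d1/5 + d5 + 10 = 1547/45
  d9 = d7/4 = 205/48
  d10 = d8/5 - d4 = -2128/225
  d11 = d3*3 + d4 = 263/15
Walk from origin (0, 0):
  seg 1: up by d5 = 196/9 → (0, 196/9)
  seg 2: up by d9 = 205/48 → (0, 3751/144)
  seg 3: up by d10 = -2128/225 → (0, 19909/1200)
  seg 4: up by d11 = 263/15 → (0, 40949/1200)
  seg 5: right by d11 = 263/15 → (263/15, 40949/1200)
  seg 6: down by d4 = 49/3 → (263/15, 21349/1200)
  seg 7: up by d8 = 1547/45 → (263/15, 187807/3600)

d4 = 49/3
d5 = 196/9
d6 = 49/12
d7 = 205/12
d8 = 1547/45
d9 = 205/48
d10 = -2128/225
d11 = 263/15
endpoint = (263/15, 187807/3600)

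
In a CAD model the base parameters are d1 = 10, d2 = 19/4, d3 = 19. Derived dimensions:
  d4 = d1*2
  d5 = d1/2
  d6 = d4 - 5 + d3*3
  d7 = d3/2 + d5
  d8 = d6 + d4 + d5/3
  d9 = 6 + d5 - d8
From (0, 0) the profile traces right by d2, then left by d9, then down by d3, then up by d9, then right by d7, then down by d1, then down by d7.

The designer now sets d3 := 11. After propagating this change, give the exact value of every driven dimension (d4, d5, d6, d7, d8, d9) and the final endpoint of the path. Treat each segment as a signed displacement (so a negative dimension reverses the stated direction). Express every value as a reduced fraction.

d4 = 20
d5 = 5
d6 = 48
d7 = 21/2
d8 = 209/3
d9 = -176/3
endpoint = (887/12, -541/6)

Apply edit: d3 := 11
  d4 = d1*2 = 20
  d5 = d1/2 = 5
  d6 = d4 - 5 + d3*3 = 48
  d7 = d3/2 + d5 = 21/2
  d8 = d6 + d4 + d5/3 = 209/3
  d9 = 6 + d5 - d8 = -176/3
Walk from origin (0, 0):
  seg 1: right by d2 = 19/4 → (19/4, 0)
  seg 2: left by d9 = -176/3 → (761/12, 0)
  seg 3: down by d3 = 11 → (761/12, -11)
  seg 4: up by d9 = -176/3 → (761/12, -209/3)
  seg 5: right by d7 = 21/2 → (887/12, -209/3)
  seg 6: down by d1 = 10 → (887/12, -239/3)
  seg 7: down by d7 = 21/2 → (887/12, -541/6)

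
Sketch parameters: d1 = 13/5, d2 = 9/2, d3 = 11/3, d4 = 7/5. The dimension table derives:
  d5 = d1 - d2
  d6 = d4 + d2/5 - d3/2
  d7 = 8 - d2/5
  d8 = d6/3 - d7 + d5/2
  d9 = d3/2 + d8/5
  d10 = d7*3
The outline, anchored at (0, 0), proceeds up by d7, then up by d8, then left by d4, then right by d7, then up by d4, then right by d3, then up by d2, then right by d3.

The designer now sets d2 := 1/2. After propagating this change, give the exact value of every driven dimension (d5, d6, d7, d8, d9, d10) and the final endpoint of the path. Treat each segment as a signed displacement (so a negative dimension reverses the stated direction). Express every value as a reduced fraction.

Apply edit: d2 := 1/2
  d5 = d1 - d2 = 21/10
  d6 = d4 + d2/5 - d3/2 = -1/3
  d7 = 8 - d2/5 = 79/10
  d8 = d6/3 - d7 + d5/2 = -1253/180
  d9 = d3/2 + d8/5 = 397/900
  d10 = d7*3 = 237/10
Walk from origin (0, 0):
  seg 1: up by d7 = 79/10 → (0, 79/10)
  seg 2: up by d8 = -1253/180 → (0, 169/180)
  seg 3: left by d4 = 7/5 → (-7/5, 169/180)
  seg 4: right by d7 = 79/10 → (13/2, 169/180)
  seg 5: up by d4 = 7/5 → (13/2, 421/180)
  seg 6: right by d3 = 11/3 → (61/6, 421/180)
  seg 7: up by d2 = 1/2 → (61/6, 511/180)
  seg 8: right by d3 = 11/3 → (83/6, 511/180)

d5 = 21/10
d6 = -1/3
d7 = 79/10
d8 = -1253/180
d9 = 397/900
d10 = 237/10
endpoint = (83/6, 511/180)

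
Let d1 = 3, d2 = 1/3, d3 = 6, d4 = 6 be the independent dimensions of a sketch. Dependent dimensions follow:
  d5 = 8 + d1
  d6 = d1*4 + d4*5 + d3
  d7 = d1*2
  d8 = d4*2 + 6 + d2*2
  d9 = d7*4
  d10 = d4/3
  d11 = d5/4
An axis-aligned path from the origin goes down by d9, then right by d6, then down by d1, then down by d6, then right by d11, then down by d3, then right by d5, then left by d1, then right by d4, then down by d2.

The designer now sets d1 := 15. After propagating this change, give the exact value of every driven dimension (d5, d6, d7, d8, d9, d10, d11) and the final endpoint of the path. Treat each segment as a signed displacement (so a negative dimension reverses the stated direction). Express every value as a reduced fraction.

d5 = 23
d6 = 96
d7 = 30
d8 = 56/3
d9 = 120
d10 = 2
d11 = 23/4
endpoint = (463/4, -712/3)

Apply edit: d1 := 15
  d5 = 8 + d1 = 23
  d6 = d1*4 + d4*5 + d3 = 96
  d7 = d1*2 = 30
  d8 = d4*2 + 6 + d2*2 = 56/3
  d9 = d7*4 = 120
  d10 = d4/3 = 2
  d11 = d5/4 = 23/4
Walk from origin (0, 0):
  seg 1: down by d9 = 120 → (0, -120)
  seg 2: right by d6 = 96 → (96, -120)
  seg 3: down by d1 = 15 → (96, -135)
  seg 4: down by d6 = 96 → (96, -231)
  seg 5: right by d11 = 23/4 → (407/4, -231)
  seg 6: down by d3 = 6 → (407/4, -237)
  seg 7: right by d5 = 23 → (499/4, -237)
  seg 8: left by d1 = 15 → (439/4, -237)
  seg 9: right by d4 = 6 → (463/4, -237)
  seg 10: down by d2 = 1/3 → (463/4, -712/3)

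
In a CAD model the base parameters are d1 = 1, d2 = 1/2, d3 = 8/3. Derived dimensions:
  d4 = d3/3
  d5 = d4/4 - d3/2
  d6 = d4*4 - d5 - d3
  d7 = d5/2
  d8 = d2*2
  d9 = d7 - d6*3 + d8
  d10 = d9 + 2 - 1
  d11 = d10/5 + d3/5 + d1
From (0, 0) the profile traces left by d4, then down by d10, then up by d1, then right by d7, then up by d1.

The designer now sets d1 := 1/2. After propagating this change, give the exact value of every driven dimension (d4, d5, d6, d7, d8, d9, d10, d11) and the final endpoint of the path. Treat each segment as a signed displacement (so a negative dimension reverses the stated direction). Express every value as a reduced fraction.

Apply edit: d1 := 1/2
  d4 = d3/3 = 8/9
  d5 = d4/4 - d3/2 = -10/9
  d6 = d4*4 - d5 - d3 = 2
  d7 = d5/2 = -5/9
  d8 = d2*2 = 1
  d9 = d7 - d6*3 + d8 = -50/9
  d10 = d9 + 2 - 1 = -41/9
  d11 = d10/5 + d3/5 + d1 = 11/90
Walk from origin (0, 0):
  seg 1: left by d4 = 8/9 → (-8/9, 0)
  seg 2: down by d10 = -41/9 → (-8/9, 41/9)
  seg 3: up by d1 = 1/2 → (-8/9, 91/18)
  seg 4: right by d7 = -5/9 → (-13/9, 91/18)
  seg 5: up by d1 = 1/2 → (-13/9, 50/9)

d4 = 8/9
d5 = -10/9
d6 = 2
d7 = -5/9
d8 = 1
d9 = -50/9
d10 = -41/9
d11 = 11/90
endpoint = (-13/9, 50/9)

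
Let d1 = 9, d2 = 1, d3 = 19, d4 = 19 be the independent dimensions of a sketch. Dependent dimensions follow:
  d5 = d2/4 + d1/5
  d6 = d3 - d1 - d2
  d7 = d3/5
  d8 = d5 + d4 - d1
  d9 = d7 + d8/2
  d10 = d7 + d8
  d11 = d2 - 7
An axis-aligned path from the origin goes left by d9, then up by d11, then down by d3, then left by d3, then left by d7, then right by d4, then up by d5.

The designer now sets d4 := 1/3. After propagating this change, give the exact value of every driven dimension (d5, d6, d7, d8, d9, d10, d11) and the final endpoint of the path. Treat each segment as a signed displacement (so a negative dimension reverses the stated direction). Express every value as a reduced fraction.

d5 = 41/20
d6 = 9
d7 = 19/5
d8 = -397/60
d9 = 59/120
d10 = -169/60
d11 = -6
endpoint = (-551/24, -459/20)

Apply edit: d4 := 1/3
  d5 = d2/4 + d1/5 = 41/20
  d6 = d3 - d1 - d2 = 9
  d7 = d3/5 = 19/5
  d8 = d5 + d4 - d1 = -397/60
  d9 = d7 + d8/2 = 59/120
  d10 = d7 + d8 = -169/60
  d11 = d2 - 7 = -6
Walk from origin (0, 0):
  seg 1: left by d9 = 59/120 → (-59/120, 0)
  seg 2: up by d11 = -6 → (-59/120, -6)
  seg 3: down by d3 = 19 → (-59/120, -25)
  seg 4: left by d3 = 19 → (-2339/120, -25)
  seg 5: left by d7 = 19/5 → (-559/24, -25)
  seg 6: right by d4 = 1/3 → (-551/24, -25)
  seg 7: up by d5 = 41/20 → (-551/24, -459/20)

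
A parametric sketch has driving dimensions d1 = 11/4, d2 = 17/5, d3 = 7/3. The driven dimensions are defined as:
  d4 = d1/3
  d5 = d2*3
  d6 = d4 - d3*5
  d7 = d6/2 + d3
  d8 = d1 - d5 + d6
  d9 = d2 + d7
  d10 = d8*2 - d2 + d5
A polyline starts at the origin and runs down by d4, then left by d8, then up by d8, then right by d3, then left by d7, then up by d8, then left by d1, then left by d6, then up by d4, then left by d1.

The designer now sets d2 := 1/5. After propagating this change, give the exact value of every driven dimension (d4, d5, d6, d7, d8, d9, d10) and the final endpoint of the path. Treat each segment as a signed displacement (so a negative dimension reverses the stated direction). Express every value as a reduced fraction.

Apply edit: d2 := 1/5
  d4 = d1/3 = 11/12
  d5 = d2*3 = 3/5
  d6 = d4 - d3*5 = -43/4
  d7 = d6/2 + d3 = -73/24
  d8 = d1 - d5 + d6 = -43/5
  d9 = d2 + d7 = -341/120
  d10 = d8*2 - d2 + d5 = -84/5
Walk from origin (0, 0):
  seg 1: down by d4 = 11/12 → (0, -11/12)
  seg 2: left by d8 = -43/5 → (43/5, -11/12)
  seg 3: up by d8 = -43/5 → (43/5, -571/60)
  seg 4: right by d3 = 7/3 → (164/15, -571/60)
  seg 5: left by d7 = -73/24 → (559/40, -571/60)
  seg 6: up by d8 = -43/5 → (559/40, -1087/60)
  seg 7: left by d1 = 11/4 → (449/40, -1087/60)
  seg 8: left by d6 = -43/4 → (879/40, -1087/60)
  seg 9: up by d4 = 11/12 → (879/40, -86/5)
  seg 10: left by d1 = 11/4 → (769/40, -86/5)

d4 = 11/12
d5 = 3/5
d6 = -43/4
d7 = -73/24
d8 = -43/5
d9 = -341/120
d10 = -84/5
endpoint = (769/40, -86/5)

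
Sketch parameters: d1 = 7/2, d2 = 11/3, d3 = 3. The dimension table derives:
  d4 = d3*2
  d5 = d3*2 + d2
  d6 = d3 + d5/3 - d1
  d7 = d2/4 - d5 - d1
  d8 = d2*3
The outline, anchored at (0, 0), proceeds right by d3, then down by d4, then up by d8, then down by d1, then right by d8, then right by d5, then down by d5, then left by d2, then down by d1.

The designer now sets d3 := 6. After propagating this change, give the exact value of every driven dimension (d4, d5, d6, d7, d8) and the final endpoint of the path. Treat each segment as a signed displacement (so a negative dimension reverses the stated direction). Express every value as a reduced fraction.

Apply edit: d3 := 6
  d4 = d3*2 = 12
  d5 = d3*2 + d2 = 47/3
  d6 = d3 + d5/3 - d1 = 139/18
  d7 = d2/4 - d5 - d1 = -73/4
  d8 = d2*3 = 11
Walk from origin (0, 0):
  seg 1: right by d3 = 6 → (6, 0)
  seg 2: down by d4 = 12 → (6, -12)
  seg 3: up by d8 = 11 → (6, -1)
  seg 4: down by d1 = 7/2 → (6, -9/2)
  seg 5: right by d8 = 11 → (17, -9/2)
  seg 6: right by d5 = 47/3 → (98/3, -9/2)
  seg 7: down by d5 = 47/3 → (98/3, -121/6)
  seg 8: left by d2 = 11/3 → (29, -121/6)
  seg 9: down by d1 = 7/2 → (29, -71/3)

d4 = 12
d5 = 47/3
d6 = 139/18
d7 = -73/4
d8 = 11
endpoint = (29, -71/3)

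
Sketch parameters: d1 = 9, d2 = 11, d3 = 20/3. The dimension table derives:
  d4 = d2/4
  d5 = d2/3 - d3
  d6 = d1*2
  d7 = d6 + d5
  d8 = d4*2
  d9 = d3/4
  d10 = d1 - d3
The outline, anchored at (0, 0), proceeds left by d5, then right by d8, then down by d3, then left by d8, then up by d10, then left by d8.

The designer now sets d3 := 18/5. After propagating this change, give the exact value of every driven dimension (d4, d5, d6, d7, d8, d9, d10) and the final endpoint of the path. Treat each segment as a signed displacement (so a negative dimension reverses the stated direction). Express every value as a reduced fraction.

d4 = 11/4
d5 = 1/15
d6 = 18
d7 = 271/15
d8 = 11/2
d9 = 9/10
d10 = 27/5
endpoint = (-167/30, 9/5)

Apply edit: d3 := 18/5
  d4 = d2/4 = 11/4
  d5 = d2/3 - d3 = 1/15
  d6 = d1*2 = 18
  d7 = d6 + d5 = 271/15
  d8 = d4*2 = 11/2
  d9 = d3/4 = 9/10
  d10 = d1 - d3 = 27/5
Walk from origin (0, 0):
  seg 1: left by d5 = 1/15 → (-1/15, 0)
  seg 2: right by d8 = 11/2 → (163/30, 0)
  seg 3: down by d3 = 18/5 → (163/30, -18/5)
  seg 4: left by d8 = 11/2 → (-1/15, -18/5)
  seg 5: up by d10 = 27/5 → (-1/15, 9/5)
  seg 6: left by d8 = 11/2 → (-167/30, 9/5)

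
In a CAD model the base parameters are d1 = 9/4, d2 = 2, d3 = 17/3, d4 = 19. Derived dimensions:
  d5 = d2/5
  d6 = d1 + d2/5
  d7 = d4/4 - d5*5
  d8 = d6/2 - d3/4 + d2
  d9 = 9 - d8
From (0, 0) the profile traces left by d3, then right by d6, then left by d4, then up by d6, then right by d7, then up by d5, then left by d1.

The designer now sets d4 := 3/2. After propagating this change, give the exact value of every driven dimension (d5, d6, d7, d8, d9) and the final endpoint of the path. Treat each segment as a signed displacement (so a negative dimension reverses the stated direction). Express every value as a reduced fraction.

d5 = 2/5
d6 = 53/20
d7 = -13/8
d8 = 229/120
d9 = 851/120
endpoint = (-1007/120, 61/20)

Apply edit: d4 := 3/2
  d5 = d2/5 = 2/5
  d6 = d1 + d2/5 = 53/20
  d7 = d4/4 - d5*5 = -13/8
  d8 = d6/2 - d3/4 + d2 = 229/120
  d9 = 9 - d8 = 851/120
Walk from origin (0, 0):
  seg 1: left by d3 = 17/3 → (-17/3, 0)
  seg 2: right by d6 = 53/20 → (-181/60, 0)
  seg 3: left by d4 = 3/2 → (-271/60, 0)
  seg 4: up by d6 = 53/20 → (-271/60, 53/20)
  seg 5: right by d7 = -13/8 → (-737/120, 53/20)
  seg 6: up by d5 = 2/5 → (-737/120, 61/20)
  seg 7: left by d1 = 9/4 → (-1007/120, 61/20)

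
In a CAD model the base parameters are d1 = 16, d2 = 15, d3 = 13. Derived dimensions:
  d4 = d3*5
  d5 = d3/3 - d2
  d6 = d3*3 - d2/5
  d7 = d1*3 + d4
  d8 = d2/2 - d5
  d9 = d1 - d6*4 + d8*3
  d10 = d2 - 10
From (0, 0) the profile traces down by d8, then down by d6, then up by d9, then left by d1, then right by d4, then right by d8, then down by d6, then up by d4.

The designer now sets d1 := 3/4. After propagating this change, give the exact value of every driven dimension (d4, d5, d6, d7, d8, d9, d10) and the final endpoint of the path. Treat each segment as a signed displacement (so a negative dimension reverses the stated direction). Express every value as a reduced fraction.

d4 = 65
d5 = -32/3
d6 = 36
d7 = 269/4
d8 = 109/6
d9 = -355/4
d10 = 5
endpoint = (989/12, -1367/12)

Apply edit: d1 := 3/4
  d4 = d3*5 = 65
  d5 = d3/3 - d2 = -32/3
  d6 = d3*3 - d2/5 = 36
  d7 = d1*3 + d4 = 269/4
  d8 = d2/2 - d5 = 109/6
  d9 = d1 - d6*4 + d8*3 = -355/4
  d10 = d2 - 10 = 5
Walk from origin (0, 0):
  seg 1: down by d8 = 109/6 → (0, -109/6)
  seg 2: down by d6 = 36 → (0, -325/6)
  seg 3: up by d9 = -355/4 → (0, -1715/12)
  seg 4: left by d1 = 3/4 → (-3/4, -1715/12)
  seg 5: right by d4 = 65 → (257/4, -1715/12)
  seg 6: right by d8 = 109/6 → (989/12, -1715/12)
  seg 7: down by d6 = 36 → (989/12, -2147/12)
  seg 8: up by d4 = 65 → (989/12, -1367/12)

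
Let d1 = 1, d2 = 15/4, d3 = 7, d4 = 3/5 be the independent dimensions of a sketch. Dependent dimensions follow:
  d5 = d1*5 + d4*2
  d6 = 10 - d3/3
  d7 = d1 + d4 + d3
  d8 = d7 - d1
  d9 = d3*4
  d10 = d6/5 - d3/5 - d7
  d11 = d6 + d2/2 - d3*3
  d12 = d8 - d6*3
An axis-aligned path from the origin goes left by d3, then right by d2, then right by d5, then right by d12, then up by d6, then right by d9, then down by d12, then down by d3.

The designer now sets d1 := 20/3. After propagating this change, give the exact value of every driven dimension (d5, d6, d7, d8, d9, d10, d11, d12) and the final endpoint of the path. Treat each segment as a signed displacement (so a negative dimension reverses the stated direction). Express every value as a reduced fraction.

Apply edit: d1 := 20/3
  d5 = d1*5 + d4*2 = 518/15
  d6 = 10 - d3/3 = 23/3
  d7 = d1 + d4 + d3 = 214/15
  d8 = d7 - d1 = 38/5
  d9 = d3*4 = 28
  d10 = d6/5 - d3/5 - d7 = -212/15
  d11 = d6 + d2/2 - d3*3 = -275/24
  d12 = d8 - d6*3 = -77/5
Walk from origin (0, 0):
  seg 1: left by d3 = 7 → (-7, 0)
  seg 2: right by d2 = 15/4 → (-13/4, 0)
  seg 3: right by d5 = 518/15 → (1877/60, 0)
  seg 4: right by d12 = -77/5 → (953/60, 0)
  seg 5: up by d6 = 23/3 → (953/60, 23/3)
  seg 6: right by d9 = 28 → (2633/60, 23/3)
  seg 7: down by d12 = -77/5 → (2633/60, 346/15)
  seg 8: down by d3 = 7 → (2633/60, 241/15)

d5 = 518/15
d6 = 23/3
d7 = 214/15
d8 = 38/5
d9 = 28
d10 = -212/15
d11 = -275/24
d12 = -77/5
endpoint = (2633/60, 241/15)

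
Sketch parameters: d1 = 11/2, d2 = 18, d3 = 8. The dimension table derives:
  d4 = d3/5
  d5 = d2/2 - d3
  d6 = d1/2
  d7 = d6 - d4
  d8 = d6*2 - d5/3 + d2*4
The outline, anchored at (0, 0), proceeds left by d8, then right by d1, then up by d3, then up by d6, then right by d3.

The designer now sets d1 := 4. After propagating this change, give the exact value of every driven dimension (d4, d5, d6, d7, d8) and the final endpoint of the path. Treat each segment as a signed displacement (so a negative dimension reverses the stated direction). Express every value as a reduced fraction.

d4 = 8/5
d5 = 1
d6 = 2
d7 = 2/5
d8 = 227/3
endpoint = (-191/3, 10)

Apply edit: d1 := 4
  d4 = d3/5 = 8/5
  d5 = d2/2 - d3 = 1
  d6 = d1/2 = 2
  d7 = d6 - d4 = 2/5
  d8 = d6*2 - d5/3 + d2*4 = 227/3
Walk from origin (0, 0):
  seg 1: left by d8 = 227/3 → (-227/3, 0)
  seg 2: right by d1 = 4 → (-215/3, 0)
  seg 3: up by d3 = 8 → (-215/3, 8)
  seg 4: up by d6 = 2 → (-215/3, 10)
  seg 5: right by d3 = 8 → (-191/3, 10)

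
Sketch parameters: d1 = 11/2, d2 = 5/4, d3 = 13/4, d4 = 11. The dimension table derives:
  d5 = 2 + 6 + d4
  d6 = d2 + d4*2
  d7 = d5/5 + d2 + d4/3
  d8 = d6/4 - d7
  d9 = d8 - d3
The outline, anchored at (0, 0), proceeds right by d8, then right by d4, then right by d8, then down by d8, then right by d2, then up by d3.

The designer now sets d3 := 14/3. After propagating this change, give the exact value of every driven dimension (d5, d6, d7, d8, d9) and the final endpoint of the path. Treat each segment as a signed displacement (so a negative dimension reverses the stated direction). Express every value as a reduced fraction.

Apply edit: d3 := 14/3
  d5 = 2 + 6 + d4 = 19
  d6 = d2 + d4*2 = 93/4
  d7 = d5/5 + d2 + d4/3 = 523/60
  d8 = d6/4 - d7 = -697/240
  d9 = d8 - d3 = -1817/240
Walk from origin (0, 0):
  seg 1: right by d8 = -697/240 → (-697/240, 0)
  seg 2: right by d4 = 11 → (1943/240, 0)
  seg 3: right by d8 = -697/240 → (623/120, 0)
  seg 4: down by d8 = -697/240 → (623/120, 697/240)
  seg 5: right by d2 = 5/4 → (773/120, 697/240)
  seg 6: up by d3 = 14/3 → (773/120, 1817/240)

d5 = 19
d6 = 93/4
d7 = 523/60
d8 = -697/240
d9 = -1817/240
endpoint = (773/120, 1817/240)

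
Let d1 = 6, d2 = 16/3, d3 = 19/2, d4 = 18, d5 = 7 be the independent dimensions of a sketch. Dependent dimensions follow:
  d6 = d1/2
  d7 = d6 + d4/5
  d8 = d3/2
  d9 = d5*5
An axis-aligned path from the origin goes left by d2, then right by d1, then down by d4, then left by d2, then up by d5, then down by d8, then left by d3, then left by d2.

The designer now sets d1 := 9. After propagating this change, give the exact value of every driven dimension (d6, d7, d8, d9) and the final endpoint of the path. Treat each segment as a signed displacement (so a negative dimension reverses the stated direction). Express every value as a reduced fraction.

d6 = 9/2
d7 = 81/10
d8 = 19/4
d9 = 35
endpoint = (-33/2, -63/4)

Apply edit: d1 := 9
  d6 = d1/2 = 9/2
  d7 = d6 + d4/5 = 81/10
  d8 = d3/2 = 19/4
  d9 = d5*5 = 35
Walk from origin (0, 0):
  seg 1: left by d2 = 16/3 → (-16/3, 0)
  seg 2: right by d1 = 9 → (11/3, 0)
  seg 3: down by d4 = 18 → (11/3, -18)
  seg 4: left by d2 = 16/3 → (-5/3, -18)
  seg 5: up by d5 = 7 → (-5/3, -11)
  seg 6: down by d8 = 19/4 → (-5/3, -63/4)
  seg 7: left by d3 = 19/2 → (-67/6, -63/4)
  seg 8: left by d2 = 16/3 → (-33/2, -63/4)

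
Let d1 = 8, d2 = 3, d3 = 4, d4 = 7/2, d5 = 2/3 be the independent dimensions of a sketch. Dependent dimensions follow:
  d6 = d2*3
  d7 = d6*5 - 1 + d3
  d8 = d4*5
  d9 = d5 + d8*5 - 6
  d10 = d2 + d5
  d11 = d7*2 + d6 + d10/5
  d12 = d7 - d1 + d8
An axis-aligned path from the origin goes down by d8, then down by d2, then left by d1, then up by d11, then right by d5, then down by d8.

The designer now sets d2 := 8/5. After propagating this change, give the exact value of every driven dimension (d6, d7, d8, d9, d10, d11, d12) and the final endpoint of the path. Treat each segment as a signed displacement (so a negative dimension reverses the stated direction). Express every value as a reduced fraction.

d6 = 24/5
d7 = 27
d8 = 35/2
d9 = 493/6
d10 = 34/15
d11 = 4444/75
d12 = 73/2
endpoint = (-22/3, 1699/75)

Apply edit: d2 := 8/5
  d6 = d2*3 = 24/5
  d7 = d6*5 - 1 + d3 = 27
  d8 = d4*5 = 35/2
  d9 = d5 + d8*5 - 6 = 493/6
  d10 = d2 + d5 = 34/15
  d11 = d7*2 + d6 + d10/5 = 4444/75
  d12 = d7 - d1 + d8 = 73/2
Walk from origin (0, 0):
  seg 1: down by d8 = 35/2 → (0, -35/2)
  seg 2: down by d2 = 8/5 → (0, -191/10)
  seg 3: left by d1 = 8 → (-8, -191/10)
  seg 4: up by d11 = 4444/75 → (-8, 6023/150)
  seg 5: right by d5 = 2/3 → (-22/3, 6023/150)
  seg 6: down by d8 = 35/2 → (-22/3, 1699/75)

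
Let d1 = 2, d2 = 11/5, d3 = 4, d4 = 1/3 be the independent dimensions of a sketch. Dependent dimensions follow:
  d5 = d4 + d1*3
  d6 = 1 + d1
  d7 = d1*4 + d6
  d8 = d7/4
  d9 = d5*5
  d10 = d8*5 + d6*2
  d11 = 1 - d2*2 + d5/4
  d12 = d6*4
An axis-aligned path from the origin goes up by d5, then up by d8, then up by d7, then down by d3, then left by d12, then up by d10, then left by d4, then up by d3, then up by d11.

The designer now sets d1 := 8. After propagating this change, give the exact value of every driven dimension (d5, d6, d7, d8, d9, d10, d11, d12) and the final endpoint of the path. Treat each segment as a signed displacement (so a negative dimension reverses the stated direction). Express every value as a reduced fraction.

d5 = 73/3
d6 = 9
d7 = 41
d8 = 41/4
d9 = 365/3
d10 = 277/4
d11 = 161/60
d12 = 36
endpoint = (-109/3, 8851/60)

Apply edit: d1 := 8
  d5 = d4 + d1*3 = 73/3
  d6 = 1 + d1 = 9
  d7 = d1*4 + d6 = 41
  d8 = d7/4 = 41/4
  d9 = d5*5 = 365/3
  d10 = d8*5 + d6*2 = 277/4
  d11 = 1 - d2*2 + d5/4 = 161/60
  d12 = d6*4 = 36
Walk from origin (0, 0):
  seg 1: up by d5 = 73/3 → (0, 73/3)
  seg 2: up by d8 = 41/4 → (0, 415/12)
  seg 3: up by d7 = 41 → (0, 907/12)
  seg 4: down by d3 = 4 → (0, 859/12)
  seg 5: left by d12 = 36 → (-36, 859/12)
  seg 6: up by d10 = 277/4 → (-36, 845/6)
  seg 7: left by d4 = 1/3 → (-109/3, 845/6)
  seg 8: up by d3 = 4 → (-109/3, 869/6)
  seg 9: up by d11 = 161/60 → (-109/3, 8851/60)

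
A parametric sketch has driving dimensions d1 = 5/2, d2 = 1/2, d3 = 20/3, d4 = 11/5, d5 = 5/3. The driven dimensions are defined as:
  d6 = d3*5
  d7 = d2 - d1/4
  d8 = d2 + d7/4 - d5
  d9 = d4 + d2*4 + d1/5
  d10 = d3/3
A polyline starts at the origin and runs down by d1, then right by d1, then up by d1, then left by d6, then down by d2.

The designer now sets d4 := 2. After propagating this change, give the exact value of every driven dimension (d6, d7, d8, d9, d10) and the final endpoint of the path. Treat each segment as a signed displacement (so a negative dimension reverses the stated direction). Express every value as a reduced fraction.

d6 = 100/3
d7 = -1/8
d8 = -115/96
d9 = 9/2
d10 = 20/9
endpoint = (-185/6, -1/2)

Apply edit: d4 := 2
  d6 = d3*5 = 100/3
  d7 = d2 - d1/4 = -1/8
  d8 = d2 + d7/4 - d5 = -115/96
  d9 = d4 + d2*4 + d1/5 = 9/2
  d10 = d3/3 = 20/9
Walk from origin (0, 0):
  seg 1: down by d1 = 5/2 → (0, -5/2)
  seg 2: right by d1 = 5/2 → (5/2, -5/2)
  seg 3: up by d1 = 5/2 → (5/2, 0)
  seg 4: left by d6 = 100/3 → (-185/6, 0)
  seg 5: down by d2 = 1/2 → (-185/6, -1/2)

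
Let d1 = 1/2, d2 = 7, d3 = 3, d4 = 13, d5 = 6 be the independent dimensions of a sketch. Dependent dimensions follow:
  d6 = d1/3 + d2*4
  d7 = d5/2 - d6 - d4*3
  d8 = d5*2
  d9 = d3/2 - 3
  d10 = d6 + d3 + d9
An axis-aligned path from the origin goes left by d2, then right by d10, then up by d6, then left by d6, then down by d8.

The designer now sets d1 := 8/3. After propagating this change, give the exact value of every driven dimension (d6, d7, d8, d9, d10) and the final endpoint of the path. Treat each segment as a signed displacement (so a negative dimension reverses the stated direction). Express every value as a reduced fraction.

Apply edit: d1 := 8/3
  d6 = d1/3 + d2*4 = 260/9
  d7 = d5/2 - d6 - d4*3 = -584/9
  d8 = d5*2 = 12
  d9 = d3/2 - 3 = -3/2
  d10 = d6 + d3 + d9 = 547/18
Walk from origin (0, 0):
  seg 1: left by d2 = 7 → (-7, 0)
  seg 2: right by d10 = 547/18 → (421/18, 0)
  seg 3: up by d6 = 260/9 → (421/18, 260/9)
  seg 4: left by d6 = 260/9 → (-11/2, 260/9)
  seg 5: down by d8 = 12 → (-11/2, 152/9)

d6 = 260/9
d7 = -584/9
d8 = 12
d9 = -3/2
d10 = 547/18
endpoint = (-11/2, 152/9)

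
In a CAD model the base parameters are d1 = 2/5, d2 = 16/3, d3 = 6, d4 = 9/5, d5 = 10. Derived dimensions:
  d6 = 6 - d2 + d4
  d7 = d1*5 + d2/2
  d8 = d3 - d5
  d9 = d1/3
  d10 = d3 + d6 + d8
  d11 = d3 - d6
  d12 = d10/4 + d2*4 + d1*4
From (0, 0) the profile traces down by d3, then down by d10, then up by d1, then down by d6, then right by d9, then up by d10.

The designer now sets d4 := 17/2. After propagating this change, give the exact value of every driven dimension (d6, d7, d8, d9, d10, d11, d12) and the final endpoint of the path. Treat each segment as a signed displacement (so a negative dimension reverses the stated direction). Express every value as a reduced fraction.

d6 = 55/6
d7 = 14/3
d8 = -4
d9 = 2/15
d10 = 67/6
d11 = -19/6
d12 = 1029/40
endpoint = (2/15, -443/30)

Apply edit: d4 := 17/2
  d6 = 6 - d2 + d4 = 55/6
  d7 = d1*5 + d2/2 = 14/3
  d8 = d3 - d5 = -4
  d9 = d1/3 = 2/15
  d10 = d3 + d6 + d8 = 67/6
  d11 = d3 - d6 = -19/6
  d12 = d10/4 + d2*4 + d1*4 = 1029/40
Walk from origin (0, 0):
  seg 1: down by d3 = 6 → (0, -6)
  seg 2: down by d10 = 67/6 → (0, -103/6)
  seg 3: up by d1 = 2/5 → (0, -503/30)
  seg 4: down by d6 = 55/6 → (0, -389/15)
  seg 5: right by d9 = 2/15 → (2/15, -389/15)
  seg 6: up by d10 = 67/6 → (2/15, -443/30)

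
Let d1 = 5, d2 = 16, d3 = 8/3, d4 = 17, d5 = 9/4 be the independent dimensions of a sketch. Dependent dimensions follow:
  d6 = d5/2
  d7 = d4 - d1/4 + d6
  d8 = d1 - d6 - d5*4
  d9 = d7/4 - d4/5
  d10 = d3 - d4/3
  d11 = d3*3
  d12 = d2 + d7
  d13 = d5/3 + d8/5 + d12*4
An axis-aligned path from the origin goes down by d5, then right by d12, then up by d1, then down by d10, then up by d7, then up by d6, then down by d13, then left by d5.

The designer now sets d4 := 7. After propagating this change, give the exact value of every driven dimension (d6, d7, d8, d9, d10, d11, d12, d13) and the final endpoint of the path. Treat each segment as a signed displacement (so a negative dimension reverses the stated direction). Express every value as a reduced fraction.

Apply edit: d4 := 7
  d6 = d5/2 = 9/8
  d7 = d4 - d1/4 + d6 = 55/8
  d8 = d1 - d6 - d5*4 = -41/8
  d9 = d7/4 - d4/5 = 51/160
  d10 = d3 - d4/3 = 1/3
  d11 = d3*3 = 8
  d12 = d2 + d7 = 183/8
  d13 = d5/3 + d8/5 + d12*4 = 3649/40
Walk from origin (0, 0):
  seg 1: down by d5 = 9/4 → (0, -9/4)
  seg 2: right by d12 = 183/8 → (183/8, -9/4)
  seg 3: up by d1 = 5 → (183/8, 11/4)
  seg 4: down by d10 = 1/3 → (183/8, 29/12)
  seg 5: up by d7 = 55/8 → (183/8, 223/24)
  seg 6: up by d6 = 9/8 → (183/8, 125/12)
  seg 7: down by d13 = 3649/40 → (183/8, -9697/120)
  seg 8: left by d5 = 9/4 → (165/8, -9697/120)

d6 = 9/8
d7 = 55/8
d8 = -41/8
d9 = 51/160
d10 = 1/3
d11 = 8
d12 = 183/8
d13 = 3649/40
endpoint = (165/8, -9697/120)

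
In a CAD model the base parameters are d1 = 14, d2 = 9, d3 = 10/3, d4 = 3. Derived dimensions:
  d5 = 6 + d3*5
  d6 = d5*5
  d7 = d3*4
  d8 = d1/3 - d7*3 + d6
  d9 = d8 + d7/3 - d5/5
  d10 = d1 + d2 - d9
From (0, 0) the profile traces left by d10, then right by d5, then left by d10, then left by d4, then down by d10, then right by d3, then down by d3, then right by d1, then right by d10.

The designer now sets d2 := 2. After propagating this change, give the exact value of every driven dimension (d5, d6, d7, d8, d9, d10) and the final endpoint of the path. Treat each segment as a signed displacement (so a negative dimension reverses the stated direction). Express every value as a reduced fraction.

Apply edit: d2 := 2
  d5 = 6 + d3*5 = 68/3
  d6 = d5*5 = 340/3
  d7 = d3*4 = 40/3
  d8 = d1/3 - d7*3 + d6 = 78
  d9 = d8 + d7/3 - d5/5 = 3506/45
  d10 = d1 + d2 - d9 = -2786/45
Walk from origin (0, 0):
  seg 1: left by d10 = -2786/45 → (2786/45, 0)
  seg 2: right by d5 = 68/3 → (3806/45, 0)
  seg 3: left by d10 = -2786/45 → (6592/45, 0)
  seg 4: left by d4 = 3 → (6457/45, 0)
  seg 5: down by d10 = -2786/45 → (6457/45, 2786/45)
  seg 6: right by d3 = 10/3 → (6607/45, 2786/45)
  seg 7: down by d3 = 10/3 → (6607/45, 2636/45)
  seg 8: right by d1 = 14 → (7237/45, 2636/45)
  seg 9: right by d10 = -2786/45 → (4451/45, 2636/45)

d5 = 68/3
d6 = 340/3
d7 = 40/3
d8 = 78
d9 = 3506/45
d10 = -2786/45
endpoint = (4451/45, 2636/45)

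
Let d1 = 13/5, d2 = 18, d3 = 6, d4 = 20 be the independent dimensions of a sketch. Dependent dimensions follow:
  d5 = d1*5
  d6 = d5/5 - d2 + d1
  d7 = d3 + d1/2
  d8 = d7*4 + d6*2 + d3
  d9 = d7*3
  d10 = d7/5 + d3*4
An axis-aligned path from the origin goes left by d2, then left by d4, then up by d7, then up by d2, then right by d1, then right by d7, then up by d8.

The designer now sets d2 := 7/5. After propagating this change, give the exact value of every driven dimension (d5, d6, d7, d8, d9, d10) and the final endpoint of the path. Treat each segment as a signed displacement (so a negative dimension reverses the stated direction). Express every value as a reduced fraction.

d5 = 13
d6 = 19/5
d7 = 73/10
d8 = 214/5
d9 = 219/10
d10 = 1273/50
endpoint = (-23/2, 103/2)

Apply edit: d2 := 7/5
  d5 = d1*5 = 13
  d6 = d5/5 - d2 + d1 = 19/5
  d7 = d3 + d1/2 = 73/10
  d8 = d7*4 + d6*2 + d3 = 214/5
  d9 = d7*3 = 219/10
  d10 = d7/5 + d3*4 = 1273/50
Walk from origin (0, 0):
  seg 1: left by d2 = 7/5 → (-7/5, 0)
  seg 2: left by d4 = 20 → (-107/5, 0)
  seg 3: up by d7 = 73/10 → (-107/5, 73/10)
  seg 4: up by d2 = 7/5 → (-107/5, 87/10)
  seg 5: right by d1 = 13/5 → (-94/5, 87/10)
  seg 6: right by d7 = 73/10 → (-23/2, 87/10)
  seg 7: up by d8 = 214/5 → (-23/2, 103/2)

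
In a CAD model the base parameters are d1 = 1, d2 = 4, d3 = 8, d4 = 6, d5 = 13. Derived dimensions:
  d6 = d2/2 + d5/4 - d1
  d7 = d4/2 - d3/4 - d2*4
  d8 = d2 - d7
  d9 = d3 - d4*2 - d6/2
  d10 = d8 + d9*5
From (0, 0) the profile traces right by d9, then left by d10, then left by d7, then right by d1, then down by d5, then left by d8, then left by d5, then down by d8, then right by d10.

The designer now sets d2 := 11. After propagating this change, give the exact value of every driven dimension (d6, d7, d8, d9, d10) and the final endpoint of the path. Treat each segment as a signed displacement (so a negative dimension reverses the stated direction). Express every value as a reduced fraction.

d6 = 31/4
d7 = -43
d8 = 54
d9 = -63/8
d10 = 117/8
endpoint = (-247/8, -67)

Apply edit: d2 := 11
  d6 = d2/2 + d5/4 - d1 = 31/4
  d7 = d4/2 - d3/4 - d2*4 = -43
  d8 = d2 - d7 = 54
  d9 = d3 - d4*2 - d6/2 = -63/8
  d10 = d8 + d9*5 = 117/8
Walk from origin (0, 0):
  seg 1: right by d9 = -63/8 → (-63/8, 0)
  seg 2: left by d10 = 117/8 → (-45/2, 0)
  seg 3: left by d7 = -43 → (41/2, 0)
  seg 4: right by d1 = 1 → (43/2, 0)
  seg 5: down by d5 = 13 → (43/2, -13)
  seg 6: left by d8 = 54 → (-65/2, -13)
  seg 7: left by d5 = 13 → (-91/2, -13)
  seg 8: down by d8 = 54 → (-91/2, -67)
  seg 9: right by d10 = 117/8 → (-247/8, -67)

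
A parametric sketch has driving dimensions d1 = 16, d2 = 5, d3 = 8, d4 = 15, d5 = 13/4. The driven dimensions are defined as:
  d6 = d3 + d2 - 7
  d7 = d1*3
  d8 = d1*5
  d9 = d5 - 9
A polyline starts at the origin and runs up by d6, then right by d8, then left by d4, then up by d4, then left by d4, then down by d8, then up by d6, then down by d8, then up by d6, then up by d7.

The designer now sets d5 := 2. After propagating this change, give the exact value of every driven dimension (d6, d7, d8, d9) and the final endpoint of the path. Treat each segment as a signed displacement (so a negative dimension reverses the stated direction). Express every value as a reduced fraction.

d6 = 6
d7 = 48
d8 = 80
d9 = -7
endpoint = (50, -79)

Apply edit: d5 := 2
  d6 = d3 + d2 - 7 = 6
  d7 = d1*3 = 48
  d8 = d1*5 = 80
  d9 = d5 - 9 = -7
Walk from origin (0, 0):
  seg 1: up by d6 = 6 → (0, 6)
  seg 2: right by d8 = 80 → (80, 6)
  seg 3: left by d4 = 15 → (65, 6)
  seg 4: up by d4 = 15 → (65, 21)
  seg 5: left by d4 = 15 → (50, 21)
  seg 6: down by d8 = 80 → (50, -59)
  seg 7: up by d6 = 6 → (50, -53)
  seg 8: down by d8 = 80 → (50, -133)
  seg 9: up by d6 = 6 → (50, -127)
  seg 10: up by d7 = 48 → (50, -79)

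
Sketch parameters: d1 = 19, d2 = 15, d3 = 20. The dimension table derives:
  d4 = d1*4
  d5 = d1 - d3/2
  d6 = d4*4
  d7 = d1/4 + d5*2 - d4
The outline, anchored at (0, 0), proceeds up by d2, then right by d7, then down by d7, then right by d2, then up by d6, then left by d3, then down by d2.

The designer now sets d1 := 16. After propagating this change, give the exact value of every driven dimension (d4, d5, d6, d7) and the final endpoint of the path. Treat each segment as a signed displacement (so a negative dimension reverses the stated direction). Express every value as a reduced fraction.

d4 = 64
d5 = 6
d6 = 256
d7 = -48
endpoint = (-53, 304)

Apply edit: d1 := 16
  d4 = d1*4 = 64
  d5 = d1 - d3/2 = 6
  d6 = d4*4 = 256
  d7 = d1/4 + d5*2 - d4 = -48
Walk from origin (0, 0):
  seg 1: up by d2 = 15 → (0, 15)
  seg 2: right by d7 = -48 → (-48, 15)
  seg 3: down by d7 = -48 → (-48, 63)
  seg 4: right by d2 = 15 → (-33, 63)
  seg 5: up by d6 = 256 → (-33, 319)
  seg 6: left by d3 = 20 → (-53, 319)
  seg 7: down by d2 = 15 → (-53, 304)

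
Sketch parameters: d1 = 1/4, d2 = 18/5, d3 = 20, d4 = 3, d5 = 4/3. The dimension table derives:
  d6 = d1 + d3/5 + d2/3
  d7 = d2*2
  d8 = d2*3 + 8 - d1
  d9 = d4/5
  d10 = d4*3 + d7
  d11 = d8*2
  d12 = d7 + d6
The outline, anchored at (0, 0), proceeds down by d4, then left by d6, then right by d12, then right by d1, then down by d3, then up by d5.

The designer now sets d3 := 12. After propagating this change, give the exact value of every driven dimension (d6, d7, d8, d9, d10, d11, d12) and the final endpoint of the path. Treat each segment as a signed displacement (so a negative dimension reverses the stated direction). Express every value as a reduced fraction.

d6 = 77/20
d7 = 36/5
d8 = 371/20
d9 = 3/5
d10 = 81/5
d11 = 371/10
d12 = 221/20
endpoint = (149/20, -41/3)

Apply edit: d3 := 12
  d6 = d1 + d3/5 + d2/3 = 77/20
  d7 = d2*2 = 36/5
  d8 = d2*3 + 8 - d1 = 371/20
  d9 = d4/5 = 3/5
  d10 = d4*3 + d7 = 81/5
  d11 = d8*2 = 371/10
  d12 = d7 + d6 = 221/20
Walk from origin (0, 0):
  seg 1: down by d4 = 3 → (0, -3)
  seg 2: left by d6 = 77/20 → (-77/20, -3)
  seg 3: right by d12 = 221/20 → (36/5, -3)
  seg 4: right by d1 = 1/4 → (149/20, -3)
  seg 5: down by d3 = 12 → (149/20, -15)
  seg 6: up by d5 = 4/3 → (149/20, -41/3)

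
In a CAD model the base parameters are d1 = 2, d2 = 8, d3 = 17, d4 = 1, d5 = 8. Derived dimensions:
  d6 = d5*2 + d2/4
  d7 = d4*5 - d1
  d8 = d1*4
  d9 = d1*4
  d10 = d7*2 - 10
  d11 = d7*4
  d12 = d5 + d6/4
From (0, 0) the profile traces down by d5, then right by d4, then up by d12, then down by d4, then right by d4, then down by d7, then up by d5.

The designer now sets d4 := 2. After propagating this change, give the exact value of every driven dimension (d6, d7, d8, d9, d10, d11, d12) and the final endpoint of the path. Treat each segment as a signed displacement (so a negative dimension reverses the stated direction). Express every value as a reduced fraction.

Apply edit: d4 := 2
  d6 = d5*2 + d2/4 = 18
  d7 = d4*5 - d1 = 8
  d8 = d1*4 = 8
  d9 = d1*4 = 8
  d10 = d7*2 - 10 = 6
  d11 = d7*4 = 32
  d12 = d5 + d6/4 = 25/2
Walk from origin (0, 0):
  seg 1: down by d5 = 8 → (0, -8)
  seg 2: right by d4 = 2 → (2, -8)
  seg 3: up by d12 = 25/2 → (2, 9/2)
  seg 4: down by d4 = 2 → (2, 5/2)
  seg 5: right by d4 = 2 → (4, 5/2)
  seg 6: down by d7 = 8 → (4, -11/2)
  seg 7: up by d5 = 8 → (4, 5/2)

d6 = 18
d7 = 8
d8 = 8
d9 = 8
d10 = 6
d11 = 32
d12 = 25/2
endpoint = (4, 5/2)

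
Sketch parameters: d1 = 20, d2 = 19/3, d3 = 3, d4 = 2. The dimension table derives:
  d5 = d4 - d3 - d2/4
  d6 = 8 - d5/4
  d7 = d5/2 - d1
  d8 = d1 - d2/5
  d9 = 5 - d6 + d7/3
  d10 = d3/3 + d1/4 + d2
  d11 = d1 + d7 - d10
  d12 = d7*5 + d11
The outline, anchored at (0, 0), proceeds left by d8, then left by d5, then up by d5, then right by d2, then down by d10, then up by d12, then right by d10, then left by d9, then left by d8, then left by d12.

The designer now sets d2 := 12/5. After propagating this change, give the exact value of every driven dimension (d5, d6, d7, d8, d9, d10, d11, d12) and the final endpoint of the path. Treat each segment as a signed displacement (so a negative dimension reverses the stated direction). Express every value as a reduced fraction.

d5 = -8/5
d6 = 42/5
d7 = -104/5
d8 = 488/25
d9 = -31/3
d10 = 42/5
d11 = -46/5
d12 = -566/5
endpoint = (7267/75, -616/5)

Apply edit: d2 := 12/5
  d5 = d4 - d3 - d2/4 = -8/5
  d6 = 8 - d5/4 = 42/5
  d7 = d5/2 - d1 = -104/5
  d8 = d1 - d2/5 = 488/25
  d9 = 5 - d6 + d7/3 = -31/3
  d10 = d3/3 + d1/4 + d2 = 42/5
  d11 = d1 + d7 - d10 = -46/5
  d12 = d7*5 + d11 = -566/5
Walk from origin (0, 0):
  seg 1: left by d8 = 488/25 → (-488/25, 0)
  seg 2: left by d5 = -8/5 → (-448/25, 0)
  seg 3: up by d5 = -8/5 → (-448/25, -8/5)
  seg 4: right by d2 = 12/5 → (-388/25, -8/5)
  seg 5: down by d10 = 42/5 → (-388/25, -10)
  seg 6: up by d12 = -566/5 → (-388/25, -616/5)
  seg 7: right by d10 = 42/5 → (-178/25, -616/5)
  seg 8: left by d9 = -31/3 → (241/75, -616/5)
  seg 9: left by d8 = 488/25 → (-1223/75, -616/5)
  seg 10: left by d12 = -566/5 → (7267/75, -616/5)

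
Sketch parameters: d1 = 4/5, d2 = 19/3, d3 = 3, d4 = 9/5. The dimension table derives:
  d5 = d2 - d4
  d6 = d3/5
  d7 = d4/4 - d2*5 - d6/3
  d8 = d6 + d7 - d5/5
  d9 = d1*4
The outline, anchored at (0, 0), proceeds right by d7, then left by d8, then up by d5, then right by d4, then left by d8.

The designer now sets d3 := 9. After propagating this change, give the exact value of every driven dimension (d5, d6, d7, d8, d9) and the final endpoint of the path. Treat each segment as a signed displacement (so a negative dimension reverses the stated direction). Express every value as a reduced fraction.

d5 = 68/15
d6 = 9/5
d7 = -1909/60
d8 = -9277/300
d9 = 16/5
endpoint = (3183/100, 68/15)

Apply edit: d3 := 9
  d5 = d2 - d4 = 68/15
  d6 = d3/5 = 9/5
  d7 = d4/4 - d2*5 - d6/3 = -1909/60
  d8 = d6 + d7 - d5/5 = -9277/300
  d9 = d1*4 = 16/5
Walk from origin (0, 0):
  seg 1: right by d7 = -1909/60 → (-1909/60, 0)
  seg 2: left by d8 = -9277/300 → (-67/75, 0)
  seg 3: up by d5 = 68/15 → (-67/75, 68/15)
  seg 4: right by d4 = 9/5 → (68/75, 68/15)
  seg 5: left by d8 = -9277/300 → (3183/100, 68/15)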